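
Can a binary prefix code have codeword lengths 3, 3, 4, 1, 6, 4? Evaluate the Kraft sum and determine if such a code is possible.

With common denominator 2^6 = 64: Σ 2^(−ℓᵢ) = 8/64 + 8/64 + 4/64 + 32/64 + 1/64 + 4/64 = 57/64 = 0.890625.
Kraft's inequality requires Σ ≤ 1; here Σ = 0.890625 ≤ 1, so such a prefix code exists.

0.890625; yes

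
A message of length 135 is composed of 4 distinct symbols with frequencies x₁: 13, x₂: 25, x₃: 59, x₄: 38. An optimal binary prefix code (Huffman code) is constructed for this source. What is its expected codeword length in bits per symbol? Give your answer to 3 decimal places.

1.844 bits/symbol

Probabilities are the counts divided by 135.
Repeatedly combine the two least-probable nodes; the expected code length is the sum of the merged weights.
merge 13/135 + 5/27 → 38/135
merge 38/135 + 38/135 → 76/135
merge 59/135 + 76/135 → 1
L = 38/135 + 76/135 + 1 = 83/45 ≈ 1.844 bits/symbol.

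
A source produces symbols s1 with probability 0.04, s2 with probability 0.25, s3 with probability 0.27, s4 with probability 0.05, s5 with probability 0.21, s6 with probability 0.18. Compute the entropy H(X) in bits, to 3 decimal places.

H = −Σ pᵢ log₂ pᵢ.
−0.04·log₂(0.04) = 0.1858
−0.25·log₂(0.25) = 0.5000
−0.27·log₂(0.27) = 0.5100
−0.05·log₂(0.05) = 0.2161
−0.21·log₂(0.21) = 0.4728
−0.18·log₂(0.18) = 0.4453
Sum ≈ 2.3300 → 2.330 bits.

2.330 bits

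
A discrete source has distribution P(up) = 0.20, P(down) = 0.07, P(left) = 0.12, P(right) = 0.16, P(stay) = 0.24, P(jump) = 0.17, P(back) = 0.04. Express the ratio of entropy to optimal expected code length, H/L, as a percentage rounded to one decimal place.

98.8%

Entropy H = −Σ p log₂ p ≈ 2.6375 bits.
Huffman merges: 1/25+7/100→11/100; 11/100+3/25→23/100; 4/25+17/100→33/100; 1/5+23/100→43/100; 6/25+33/100→57/100; 43/100+57/100→1. L = 267/100 ≈ 2.6700.
Efficiency = H/L = 2.6375/2.6700 = 98.8%.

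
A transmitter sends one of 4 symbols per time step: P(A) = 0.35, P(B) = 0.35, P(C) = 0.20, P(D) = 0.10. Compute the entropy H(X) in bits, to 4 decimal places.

1.8568 bits

H = −Σ pᵢ log₂ pᵢ.
−0.35·log₂(0.35) = 0.5301
−0.35·log₂(0.35) = 0.5301
−0.20·log₂(0.20) = 0.4644
−0.10·log₂(0.10) = 0.3322
Sum ≈ 1.8568 → 1.8568 bits.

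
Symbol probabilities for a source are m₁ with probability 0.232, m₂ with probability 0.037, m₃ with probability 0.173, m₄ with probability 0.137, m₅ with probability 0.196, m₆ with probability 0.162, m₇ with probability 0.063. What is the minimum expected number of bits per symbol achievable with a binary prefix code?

Repeatedly combine the two least-probable nodes; the expected code length is the sum of the merged weights.
merge 37/1000 + 63/1000 → 1/10
merge 1/10 + 137/1000 → 237/1000
merge 81/500 + 173/1000 → 67/200
merge 49/250 + 29/125 → 107/250
merge 237/1000 + 67/200 → 143/250
merge 107/250 + 143/250 → 1
L = 1/10 + 237/1000 + 67/200 + 107/250 + 143/250 + 1 = 334/125 = 2.672 bits/symbol.

2.672 bits/symbol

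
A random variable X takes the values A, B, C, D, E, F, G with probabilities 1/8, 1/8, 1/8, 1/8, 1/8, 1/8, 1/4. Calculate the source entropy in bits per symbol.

2.75 bits

Each probability is a power of 1/2, so log₂(1/p) is an integer.
H = Σ p·log₂(1/p) = 1/8·3 + 1/8·3 + 1/8·3 + 1/8·3 + 1/8·3 + 1/8·3 + 1/4·2 = 2.75 bits.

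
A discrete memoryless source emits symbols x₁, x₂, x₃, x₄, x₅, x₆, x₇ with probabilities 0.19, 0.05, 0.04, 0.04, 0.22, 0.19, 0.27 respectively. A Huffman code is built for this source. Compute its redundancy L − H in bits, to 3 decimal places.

0.041 bits

Entropy H = −Σ p log₂ p ≈ 2.4887 bits.
Huffman merges: 1/25+1/25→2/25; 1/20+2/25→13/100; 13/100+19/100→8/25; 19/100+11/50→41/100; 27/100+8/25→59/100; 41/100+59/100→1. L = 253/100 ≈ 2.5300.
L − H = 2.5300 − 2.4887 = 0.041 bits.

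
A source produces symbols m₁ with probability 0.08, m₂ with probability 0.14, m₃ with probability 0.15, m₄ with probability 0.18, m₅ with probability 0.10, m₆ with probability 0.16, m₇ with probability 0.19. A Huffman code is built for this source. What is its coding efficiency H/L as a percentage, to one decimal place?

98.0%

Entropy H = −Σ p log₂ p ≈ 2.7549 bits.
Huffman merges: 2/25+1/10→9/50; 7/50+3/20→29/100; 4/25+9/50→17/50; 9/50+19/100→37/100; 29/100+17/50→63/100; 37/100+63/100→1. L = 281/100 ≈ 2.8100.
Efficiency = H/L = 2.7549/2.8100 = 98.0%.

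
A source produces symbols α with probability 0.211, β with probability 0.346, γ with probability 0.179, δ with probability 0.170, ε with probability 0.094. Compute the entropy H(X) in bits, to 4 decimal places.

H = −Σ pᵢ log₂ pᵢ.
−0.211·log₂(0.211) = 0.4736
−0.346·log₂(0.346) = 0.5298
−0.179·log₂(0.179) = 0.4443
−0.170·log₂(0.170) = 0.4346
−0.094·log₂(0.094) = 0.3207
Sum ≈ 2.2029 → 2.2029 bits.

2.2029 bits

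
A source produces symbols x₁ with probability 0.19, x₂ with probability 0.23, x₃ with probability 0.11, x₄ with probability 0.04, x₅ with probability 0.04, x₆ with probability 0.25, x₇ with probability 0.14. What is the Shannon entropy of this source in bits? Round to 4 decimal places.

2.5618 bits

H = −Σ pᵢ log₂ pᵢ.
−0.19·log₂(0.19) = 0.4552
−0.23·log₂(0.23) = 0.4877
−0.11·log₂(0.11) = 0.3503
−0.04·log₂(0.04) = 0.1858
−0.04·log₂(0.04) = 0.1858
−0.25·log₂(0.25) = 0.5000
−0.14·log₂(0.14) = 0.3971
Sum ≈ 2.5618 → 2.5618 bits.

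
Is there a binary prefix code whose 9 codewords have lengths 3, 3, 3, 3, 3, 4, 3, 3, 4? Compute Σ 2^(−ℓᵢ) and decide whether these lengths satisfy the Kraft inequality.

1; yes

With common denominator 2^4 = 16: Σ 2^(−ℓᵢ) = 2/16 + 2/16 + 2/16 + 2/16 + 2/16 + 1/16 + 2/16 + 2/16 + 1/16 = 16/16 = 1.
Kraft's inequality requires Σ ≤ 1; here Σ = 1 ≤ 1, so such a prefix code exists.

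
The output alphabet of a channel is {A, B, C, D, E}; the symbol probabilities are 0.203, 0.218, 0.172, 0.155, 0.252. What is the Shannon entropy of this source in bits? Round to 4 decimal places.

H = −Σ pᵢ log₂ pᵢ.
−0.203·log₂(0.203) = 0.4670
−0.218·log₂(0.218) = 0.4791
−0.172·log₂(0.172) = 0.4368
−0.155·log₂(0.155) = 0.4169
−0.252·log₂(0.252) = 0.5011
Sum ≈ 2.3009 → 2.3009 bits.

2.3009 bits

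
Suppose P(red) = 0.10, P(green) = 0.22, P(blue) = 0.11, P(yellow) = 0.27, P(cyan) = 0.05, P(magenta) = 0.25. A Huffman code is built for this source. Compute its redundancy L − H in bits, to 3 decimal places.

0.021 bits

Entropy H = −Σ p log₂ p ≈ 2.3892 bits.
Huffman merges: 1/20+1/10→3/20; 11/100+3/20→13/50; 11/50+1/4→47/100; 13/50+27/100→53/100; 47/100+53/100→1. L = 241/100 ≈ 2.4100.
L − H = 2.4100 − 2.3892 = 0.021 bits.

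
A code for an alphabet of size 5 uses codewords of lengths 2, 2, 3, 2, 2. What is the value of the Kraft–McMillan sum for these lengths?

1.125

With common denominator 2^3 = 8: Σ 2^(−ℓᵢ) = 2/8 + 2/8 + 1/8 + 2/8 + 2/8 = 9/8 = 1.125.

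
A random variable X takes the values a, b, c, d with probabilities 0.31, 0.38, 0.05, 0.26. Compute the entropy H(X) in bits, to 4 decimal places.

H = −Σ pᵢ log₂ pᵢ.
−0.31·log₂(0.31) = 0.5238
−0.38·log₂(0.38) = 0.5305
−0.05·log₂(0.05) = 0.2161
−0.26·log₂(0.26) = 0.5053
Sum ≈ 1.7756 → 1.7756 bits.

1.7756 bits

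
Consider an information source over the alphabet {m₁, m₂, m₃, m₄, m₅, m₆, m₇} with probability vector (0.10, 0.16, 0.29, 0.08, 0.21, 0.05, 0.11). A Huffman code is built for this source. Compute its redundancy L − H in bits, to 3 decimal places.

Entropy H = −Σ p log₂ p ≈ 2.6038 bits.
Huffman merges: 1/20+2/25→13/100; 1/10+11/100→21/100; 13/100+4/25→29/100; 21/100+21/100→21/50; 29/100+29/100→29/50; 21/50+29/50→1. L = 263/100 ≈ 2.6300.
L − H = 2.6300 − 2.6038 = 0.026 bits.

0.026 bits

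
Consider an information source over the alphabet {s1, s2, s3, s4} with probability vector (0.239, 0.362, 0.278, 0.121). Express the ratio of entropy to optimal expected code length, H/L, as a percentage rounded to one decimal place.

Entropy H = −Σ p log₂ p ≈ 1.9063 bits.
Huffman merges: 121/1000+239/1000→9/25; 139/500+9/25→319/500; 181/500+319/500→1. L = 999/500 ≈ 1.9980.
Efficiency = H/L = 1.9063/1.9980 = 95.4%.

95.4%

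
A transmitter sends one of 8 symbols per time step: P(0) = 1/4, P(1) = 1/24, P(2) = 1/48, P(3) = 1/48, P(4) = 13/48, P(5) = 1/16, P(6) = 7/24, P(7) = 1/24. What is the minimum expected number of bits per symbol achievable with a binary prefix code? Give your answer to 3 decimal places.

Repeatedly combine the two least-probable nodes; the expected code length is the sum of the merged weights.
merge 1/48 + 1/48 → 1/24
merge 1/24 + 1/24 → 1/12
merge 1/24 + 1/16 → 5/48
merge 1/12 + 5/48 → 3/16
merge 3/16 + 1/4 → 7/16
merge 13/48 + 7/24 → 9/16
merge 7/16 + 9/16 → 1
L = 1/24 + 1/12 + 5/48 + 3/16 + 7/16 + 9/16 + 1 = 29/12 ≈ 2.417 bits/symbol.

2.417 bits/symbol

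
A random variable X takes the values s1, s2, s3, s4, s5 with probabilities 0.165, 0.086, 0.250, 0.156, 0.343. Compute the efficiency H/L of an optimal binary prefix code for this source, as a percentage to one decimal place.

97.3%

Entropy H = −Σ p log₂ p ≈ 2.1809 bits.
Huffman merges: 43/500+39/250→121/500; 33/200+121/500→407/1000; 1/4+343/1000→593/1000; 407/1000+593/1000→1. L = 1121/500 ≈ 2.2420.
Efficiency = H/L = 2.1809/2.2420 = 97.3%.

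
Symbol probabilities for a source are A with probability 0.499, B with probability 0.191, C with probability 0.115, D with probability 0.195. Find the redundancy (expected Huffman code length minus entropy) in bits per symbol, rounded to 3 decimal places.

Entropy H = −Σ p log₂ p ≈ 1.7753 bits.
Huffman merges: 23/200+191/1000→153/500; 39/200+153/500→501/1000; 499/1000+501/1000→1. L = 1807/1000 ≈ 1.8070.
L − H = 1.8070 − 1.7753 = 0.032 bits.

0.032 bits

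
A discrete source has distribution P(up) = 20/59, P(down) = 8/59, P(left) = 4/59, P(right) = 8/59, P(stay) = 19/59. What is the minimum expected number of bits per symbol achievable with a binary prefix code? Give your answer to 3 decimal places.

Repeatedly combine the two least-probable nodes; the expected code length is the sum of the merged weights.
merge 4/59 + 8/59 → 12/59
merge 8/59 + 12/59 → 20/59
merge 19/59 + 20/59 → 39/59
merge 20/59 + 39/59 → 1
L = 12/59 + 20/59 + 39/59 + 1 = 130/59 ≈ 2.203 bits/symbol.

2.203 bits/symbol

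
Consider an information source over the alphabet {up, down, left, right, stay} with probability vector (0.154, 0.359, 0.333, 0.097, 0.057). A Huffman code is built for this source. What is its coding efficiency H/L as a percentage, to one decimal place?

Entropy H = −Σ p log₂ p ≈ 2.0366 bits.
Huffman merges: 57/1000+97/1000→77/500; 77/500+77/500→77/250; 77/250+333/1000→641/1000; 359/1000+641/1000→1. L = 2103/1000 ≈ 2.1030.
Efficiency = H/L = 2.0366/2.1030 = 96.8%.

96.8%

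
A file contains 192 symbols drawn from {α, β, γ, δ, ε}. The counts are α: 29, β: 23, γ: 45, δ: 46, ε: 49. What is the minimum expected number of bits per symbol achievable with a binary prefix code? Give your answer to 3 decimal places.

Probabilities are the counts divided by 192.
Repeatedly combine the two least-probable nodes; the expected code length is the sum of the merged weights.
merge 23/192 + 29/192 → 13/48
merge 15/64 + 23/96 → 91/192
merge 49/192 + 13/48 → 101/192
merge 91/192 + 101/192 → 1
L = 13/48 + 91/192 + 101/192 + 1 = 109/48 ≈ 2.271 bits/symbol.

2.271 bits/symbol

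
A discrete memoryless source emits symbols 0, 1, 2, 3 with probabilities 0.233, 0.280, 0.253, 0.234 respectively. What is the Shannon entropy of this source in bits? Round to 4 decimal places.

1.9959 bits

H = −Σ pᵢ log₂ pᵢ.
−0.233·log₂(0.233) = 0.4897
−0.280·log₂(0.280) = 0.5142
−0.253·log₂(0.253) = 0.5016
−0.234·log₂(0.234) = 0.4903
Sum ≈ 1.9959 → 1.9959 bits.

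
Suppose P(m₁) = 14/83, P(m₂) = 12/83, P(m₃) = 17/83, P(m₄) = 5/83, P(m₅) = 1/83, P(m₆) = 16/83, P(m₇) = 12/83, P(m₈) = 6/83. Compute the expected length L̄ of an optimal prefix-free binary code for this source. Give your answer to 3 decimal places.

2.819 bits/symbol

Repeatedly combine the two least-probable nodes; the expected code length is the sum of the merged weights.
merge 1/83 + 5/83 → 6/83
merge 6/83 + 6/83 → 12/83
merge 12/83 + 12/83 → 24/83
merge 12/83 + 14/83 → 26/83
merge 16/83 + 17/83 → 33/83
merge 24/83 + 26/83 → 50/83
merge 33/83 + 50/83 → 1
L = 6/83 + 12/83 + 24/83 + 26/83 + 33/83 + 50/83 + 1 = 234/83 ≈ 2.819 bits/symbol.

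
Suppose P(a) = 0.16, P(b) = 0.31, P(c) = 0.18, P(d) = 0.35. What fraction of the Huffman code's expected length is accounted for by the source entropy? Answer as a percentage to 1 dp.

96.6%

Entropy H = −Σ p log₂ p ≈ 1.9222 bits.
Huffman merges: 4/25+9/50→17/50; 31/100+17/50→13/20; 7/20+13/20→1. L = 199/100 ≈ 1.9900.
Efficiency = H/L = 1.9222/1.9900 = 96.6%.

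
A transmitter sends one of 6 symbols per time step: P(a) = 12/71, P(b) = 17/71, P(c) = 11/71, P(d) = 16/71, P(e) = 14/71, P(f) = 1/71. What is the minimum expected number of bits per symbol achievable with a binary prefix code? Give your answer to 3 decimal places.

Repeatedly combine the two least-probable nodes; the expected code length is the sum of the merged weights.
merge 1/71 + 11/71 → 12/71
merge 12/71 + 12/71 → 24/71
merge 14/71 + 16/71 → 30/71
merge 17/71 + 24/71 → 41/71
merge 30/71 + 41/71 → 1
L = 12/71 + 24/71 + 30/71 + 41/71 + 1 = 178/71 ≈ 2.507 bits/symbol.

2.507 bits/symbol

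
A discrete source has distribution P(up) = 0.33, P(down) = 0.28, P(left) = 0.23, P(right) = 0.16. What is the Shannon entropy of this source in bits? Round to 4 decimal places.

H = −Σ pᵢ log₂ pᵢ.
−0.33·log₂(0.33) = 0.5278
−0.28·log₂(0.28) = 0.5142
−0.23·log₂(0.23) = 0.4877
−0.16·log₂(0.16) = 0.4230
Sum ≈ 1.9527 → 1.9527 bits.

1.9527 bits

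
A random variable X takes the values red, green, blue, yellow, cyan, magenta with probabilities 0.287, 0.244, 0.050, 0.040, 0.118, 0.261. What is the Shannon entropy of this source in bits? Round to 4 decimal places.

H = −Σ pᵢ log₂ pᵢ.
−0.287·log₂(0.287) = 0.5169
−0.244·log₂(0.244) = 0.4966
−0.050·log₂(0.050) = 0.2161
−0.040·log₂(0.040) = 0.1858
−0.118·log₂(0.118) = 0.3638
−0.261·log₂(0.261) = 0.5058
Sum ≈ 2.2849 → 2.2849 bits.

2.2849 bits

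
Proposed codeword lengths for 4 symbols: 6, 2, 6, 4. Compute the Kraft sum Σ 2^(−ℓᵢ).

0.34375

With common denominator 2^6 = 64: Σ 2^(−ℓᵢ) = 1/64 + 16/64 + 1/64 + 4/64 = 22/64 = 0.34375.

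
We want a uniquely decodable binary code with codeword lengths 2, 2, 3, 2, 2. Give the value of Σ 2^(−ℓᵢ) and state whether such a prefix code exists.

1.125; no

With common denominator 2^3 = 8: Σ 2^(−ℓᵢ) = 2/8 + 2/8 + 1/8 + 2/8 + 2/8 = 9/8 = 1.125.
Kraft's inequality requires Σ ≤ 1; here Σ = 1.125 > 1, so no such prefix code exists.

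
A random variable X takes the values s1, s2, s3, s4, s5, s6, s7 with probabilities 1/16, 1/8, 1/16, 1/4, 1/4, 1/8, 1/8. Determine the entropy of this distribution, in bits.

Each probability is a power of 1/2, so log₂(1/p) is an integer.
H = Σ p·log₂(1/p) = 1/16·4 + 1/8·3 + 1/16·4 + 1/4·2 + 1/4·2 + 1/8·3 + 1/8·3 = 2.625 bits.

2.625 bits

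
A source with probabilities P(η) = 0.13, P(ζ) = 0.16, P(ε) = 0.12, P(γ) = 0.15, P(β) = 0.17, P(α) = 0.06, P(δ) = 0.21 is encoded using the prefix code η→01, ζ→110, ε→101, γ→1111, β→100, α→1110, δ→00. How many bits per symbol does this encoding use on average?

2.87 bits/symbol

L̄ = Σ pᵢ·ℓᵢ = 0.13·2 + 0.16·3 + 0.12·3 + 0.15·4 + 0.17·3 + 0.06·4 + 0.21·2 = 2.87 bits/symbol.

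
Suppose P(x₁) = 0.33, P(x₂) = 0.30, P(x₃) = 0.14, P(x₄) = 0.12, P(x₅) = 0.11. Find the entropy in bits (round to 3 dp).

2.163 bits

H = −Σ pᵢ log₂ pᵢ.
−0.33·log₂(0.33) = 0.5278
−0.30·log₂(0.30) = 0.5211
−0.14·log₂(0.14) = 0.3971
−0.12·log₂(0.12) = 0.3671
−0.11·log₂(0.11) = 0.3503
Sum ≈ 2.1634 → 2.163 bits.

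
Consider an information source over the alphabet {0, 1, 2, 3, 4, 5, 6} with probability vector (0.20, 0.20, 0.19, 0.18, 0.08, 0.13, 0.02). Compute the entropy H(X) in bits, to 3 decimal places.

2.616 bits

H = −Σ pᵢ log₂ pᵢ.
−0.20·log₂(0.20) = 0.4644
−0.20·log₂(0.20) = 0.4644
−0.19·log₂(0.19) = 0.4552
−0.18·log₂(0.18) = 0.4453
−0.08·log₂(0.08) = 0.2915
−0.13·log₂(0.13) = 0.3826
−0.02·log₂(0.02) = 0.1129
Sum ≈ 2.6163 → 2.616 bits.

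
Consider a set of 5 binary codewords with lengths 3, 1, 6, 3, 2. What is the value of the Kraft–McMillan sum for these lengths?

1.015625

With common denominator 2^6 = 64: Σ 2^(−ℓᵢ) = 8/64 + 32/64 + 1/64 + 8/64 + 16/64 = 65/64 = 1.015625.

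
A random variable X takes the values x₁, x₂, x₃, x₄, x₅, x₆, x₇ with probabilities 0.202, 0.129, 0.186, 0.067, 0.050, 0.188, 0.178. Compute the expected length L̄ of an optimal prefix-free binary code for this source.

Repeatedly combine the two least-probable nodes; the expected code length is the sum of the merged weights.
merge 1/20 + 67/1000 → 117/1000
merge 117/1000 + 129/1000 → 123/500
merge 89/500 + 93/500 → 91/250
merge 47/250 + 101/500 → 39/100
merge 123/500 + 91/250 → 61/100
merge 39/100 + 61/100 → 1
L = 117/1000 + 123/500 + 91/250 + 39/100 + 61/100 + 1 = 2727/1000 = 2.727 bits/symbol.

2.727 bits/symbol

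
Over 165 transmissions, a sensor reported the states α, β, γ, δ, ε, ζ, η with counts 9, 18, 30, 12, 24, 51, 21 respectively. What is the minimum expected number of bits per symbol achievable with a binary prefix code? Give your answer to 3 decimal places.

2.636 bits/symbol

Probabilities are the counts divided by 165.
Repeatedly combine the two least-probable nodes; the expected code length is the sum of the merged weights.
merge 3/55 + 4/55 → 7/55
merge 6/55 + 7/55 → 13/55
merge 7/55 + 8/55 → 3/11
merge 2/11 + 13/55 → 23/55
merge 3/11 + 17/55 → 32/55
merge 23/55 + 32/55 → 1
L = 7/55 + 13/55 + 3/11 + 23/55 + 32/55 + 1 = 29/11 ≈ 2.636 bits/symbol.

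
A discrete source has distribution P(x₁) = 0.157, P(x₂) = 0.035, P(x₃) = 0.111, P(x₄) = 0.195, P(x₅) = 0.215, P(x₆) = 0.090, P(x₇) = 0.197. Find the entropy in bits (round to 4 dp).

2.6517 bits

H = −Σ pᵢ log₂ pᵢ.
−0.157·log₂(0.157) = 0.4194
−0.035·log₂(0.035) = 0.1693
−0.111·log₂(0.111) = 0.3520
−0.195·log₂(0.195) = 0.4599
−0.215·log₂(0.215) = 0.4768
−0.090·log₂(0.090) = 0.3127
−0.197·log₂(0.197) = 0.4617
Sum ≈ 2.6517 → 2.6517 bits.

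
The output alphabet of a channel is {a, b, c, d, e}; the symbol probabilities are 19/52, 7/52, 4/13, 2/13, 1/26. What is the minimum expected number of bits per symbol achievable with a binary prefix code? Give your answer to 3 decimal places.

2.135 bits/symbol

Repeatedly combine the two least-probable nodes; the expected code length is the sum of the merged weights.
merge 1/26 + 7/52 → 9/52
merge 2/13 + 9/52 → 17/52
merge 4/13 + 17/52 → 33/52
merge 19/52 + 33/52 → 1
L = 9/52 + 17/52 + 33/52 + 1 = 111/52 ≈ 2.135 bits/symbol.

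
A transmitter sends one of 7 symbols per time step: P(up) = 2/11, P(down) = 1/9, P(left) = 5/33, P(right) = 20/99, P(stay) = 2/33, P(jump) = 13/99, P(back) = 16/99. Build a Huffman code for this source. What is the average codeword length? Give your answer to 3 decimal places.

2.788 bits/symbol

Repeatedly combine the two least-probable nodes; the expected code length is the sum of the merged weights.
merge 2/33 + 1/9 → 17/99
merge 13/99 + 5/33 → 28/99
merge 16/99 + 17/99 → 1/3
merge 2/11 + 20/99 → 38/99
merge 28/99 + 1/3 → 61/99
merge 38/99 + 61/99 → 1
L = 17/99 + 28/99 + 1/3 + 38/99 + 61/99 + 1 = 92/33 ≈ 2.788 bits/symbol.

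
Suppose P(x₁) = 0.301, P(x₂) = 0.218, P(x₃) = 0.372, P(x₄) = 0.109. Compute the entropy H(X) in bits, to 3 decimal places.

1.880 bits

H = −Σ pᵢ log₂ pᵢ.
−0.301·log₂(0.301) = 0.5214
−0.218·log₂(0.218) = 0.4791
−0.372·log₂(0.372) = 0.5307
−0.109·log₂(0.109) = 0.3485
Sum ≈ 1.8797 → 1.880 bits.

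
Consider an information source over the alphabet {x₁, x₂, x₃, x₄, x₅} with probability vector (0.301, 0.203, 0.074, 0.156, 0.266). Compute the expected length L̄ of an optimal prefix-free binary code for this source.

Repeatedly combine the two least-probable nodes; the expected code length is the sum of the merged weights.
merge 37/500 + 39/250 → 23/100
merge 203/1000 + 23/100 → 433/1000
merge 133/500 + 301/1000 → 567/1000
merge 433/1000 + 567/1000 → 1
L = 23/100 + 433/1000 + 567/1000 + 1 = 223/100 = 2.23 bits/symbol.

2.23 bits/symbol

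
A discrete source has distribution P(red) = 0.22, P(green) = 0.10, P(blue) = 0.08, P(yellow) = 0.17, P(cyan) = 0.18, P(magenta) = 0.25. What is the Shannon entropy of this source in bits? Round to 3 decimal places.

2.484 bits

H = −Σ pᵢ log₂ pᵢ.
−0.22·log₂(0.22) = 0.4806
−0.10·log₂(0.10) = 0.3322
−0.08·log₂(0.08) = 0.2915
−0.17·log₂(0.17) = 0.4346
−0.18·log₂(0.18) = 0.4453
−0.25·log₂(0.25) = 0.5000
Sum ≈ 2.4842 → 2.484 bits.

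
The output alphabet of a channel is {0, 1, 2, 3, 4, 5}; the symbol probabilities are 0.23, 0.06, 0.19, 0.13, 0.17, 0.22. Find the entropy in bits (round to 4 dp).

2.4842 bits

H = −Σ pᵢ log₂ pᵢ.
−0.23·log₂(0.23) = 0.4877
−0.06·log₂(0.06) = 0.2435
−0.19·log₂(0.19) = 0.4552
−0.13·log₂(0.13) = 0.3826
−0.17·log₂(0.17) = 0.4346
−0.22·log₂(0.22) = 0.4806
Sum ≈ 2.4842 → 2.4842 bits.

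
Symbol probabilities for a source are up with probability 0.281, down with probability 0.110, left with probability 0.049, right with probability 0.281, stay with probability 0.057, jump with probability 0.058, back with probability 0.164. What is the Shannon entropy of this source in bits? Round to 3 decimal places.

2.494 bits

H = −Σ pᵢ log₂ pᵢ.
−0.281·log₂(0.281) = 0.5146
−0.110·log₂(0.110) = 0.3503
−0.049·log₂(0.049) = 0.2132
−0.281·log₂(0.281) = 0.5146
−0.057·log₂(0.057) = 0.2356
−0.058·log₂(0.058) = 0.2383
−0.164·log₂(0.164) = 0.4278
Sum ≈ 2.4943 → 2.494 bits.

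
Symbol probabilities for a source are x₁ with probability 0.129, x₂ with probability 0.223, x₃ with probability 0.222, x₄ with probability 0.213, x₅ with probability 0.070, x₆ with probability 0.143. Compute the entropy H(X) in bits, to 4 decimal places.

2.4910 bits

H = −Σ pᵢ log₂ pᵢ.
−0.129·log₂(0.129) = 0.3811
−0.223·log₂(0.223) = 0.4828
−0.222·log₂(0.222) = 0.4820
−0.213·log₂(0.213) = 0.4752
−0.070·log₂(0.070) = 0.2686
−0.143·log₂(0.143) = 0.4012
Sum ≈ 2.4910 → 2.4910 bits.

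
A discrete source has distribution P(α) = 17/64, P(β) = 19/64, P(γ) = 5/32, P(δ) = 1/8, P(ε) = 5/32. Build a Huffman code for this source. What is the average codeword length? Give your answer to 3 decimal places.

Repeatedly combine the two least-probable nodes; the expected code length is the sum of the merged weights.
merge 1/8 + 5/32 → 9/32
merge 5/32 + 17/64 → 27/64
merge 9/32 + 19/64 → 37/64
merge 27/64 + 37/64 → 1
L = 9/32 + 27/64 + 37/64 + 1 = 73/32 ≈ 2.281 bits/symbol.

2.281 bits/symbol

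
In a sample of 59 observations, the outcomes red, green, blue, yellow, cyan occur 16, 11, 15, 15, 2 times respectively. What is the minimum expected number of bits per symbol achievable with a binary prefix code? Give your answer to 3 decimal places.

Probabilities are the counts divided by 59.
Repeatedly combine the two least-probable nodes; the expected code length is the sum of the merged weights.
merge 2/59 + 11/59 → 13/59
merge 13/59 + 15/59 → 28/59
merge 15/59 + 16/59 → 31/59
merge 28/59 + 31/59 → 1
L = 13/59 + 28/59 + 31/59 + 1 = 131/59 ≈ 2.220 bits/symbol.

2.220 bits/symbol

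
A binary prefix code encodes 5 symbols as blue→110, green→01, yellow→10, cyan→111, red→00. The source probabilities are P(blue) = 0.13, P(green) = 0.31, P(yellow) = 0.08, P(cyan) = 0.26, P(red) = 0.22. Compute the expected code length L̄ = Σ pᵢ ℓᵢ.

L̄ = Σ pᵢ·ℓᵢ = 0.13·3 + 0.31·2 + 0.08·2 + 0.26·3 + 0.22·2 = 2.39 bits/symbol.

2.39 bits/symbol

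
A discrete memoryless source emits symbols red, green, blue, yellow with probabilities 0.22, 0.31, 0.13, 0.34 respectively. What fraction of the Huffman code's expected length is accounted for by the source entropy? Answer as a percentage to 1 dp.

Entropy H = −Σ p log₂ p ≈ 1.9162 bits.
Huffman merges: 13/100+11/50→7/20; 31/100+17/50→13/20; 7/20+13/20→1. L = 2 ≈ 2.0000.
Efficiency = H/L = 1.9162/2.0000 = 95.8%.

95.8%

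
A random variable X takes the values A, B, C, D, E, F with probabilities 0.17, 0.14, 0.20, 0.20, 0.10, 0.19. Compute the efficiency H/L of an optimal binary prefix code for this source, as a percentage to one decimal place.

98.0%

Entropy H = −Σ p log₂ p ≈ 2.5479 bits.
Huffman merges: 1/10+7/50→6/25; 17/100+19/100→9/25; 1/5+1/5→2/5; 6/25+9/25→3/5; 2/5+3/5→1. L = 13/5 ≈ 2.6000.
Efficiency = H/L = 2.5479/2.6000 = 98.0%.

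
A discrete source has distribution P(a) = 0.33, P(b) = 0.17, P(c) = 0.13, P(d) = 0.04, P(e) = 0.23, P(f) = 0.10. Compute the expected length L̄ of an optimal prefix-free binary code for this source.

Repeatedly combine the two least-probable nodes; the expected code length is the sum of the merged weights.
merge 1/25 + 1/10 → 7/50
merge 13/100 + 7/50 → 27/100
merge 17/100 + 23/100 → 2/5
merge 27/100 + 33/100 → 3/5
merge 2/5 + 3/5 → 1
L = 7/50 + 27/100 + 2/5 + 3/5 + 1 = 241/100 = 2.41 bits/symbol.

2.41 bits/symbol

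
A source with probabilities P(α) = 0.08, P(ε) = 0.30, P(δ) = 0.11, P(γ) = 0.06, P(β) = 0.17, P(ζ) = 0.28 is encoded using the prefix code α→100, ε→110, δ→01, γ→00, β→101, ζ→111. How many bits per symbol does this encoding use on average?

L̄ = Σ pᵢ·ℓᵢ = 0.08·3 + 0.30·3 + 0.11·2 + 0.06·2 + 0.17·3 + 0.28·3 = 2.83 bits/symbol.

2.83 bits/symbol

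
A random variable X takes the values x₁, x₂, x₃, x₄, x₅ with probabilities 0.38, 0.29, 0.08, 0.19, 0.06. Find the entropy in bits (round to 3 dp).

2.039 bits

H = −Σ pᵢ log₂ pᵢ.
−0.38·log₂(0.38) = 0.5305
−0.29·log₂(0.29) = 0.5179
−0.08·log₂(0.08) = 0.2915
−0.19·log₂(0.19) = 0.4552
−0.06·log₂(0.06) = 0.2435
Sum ≈ 2.0386 → 2.039 bits.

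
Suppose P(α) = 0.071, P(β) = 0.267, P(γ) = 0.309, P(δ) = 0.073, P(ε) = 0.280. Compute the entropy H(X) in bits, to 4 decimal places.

H = −Σ pᵢ log₂ pᵢ.
−0.071·log₂(0.071) = 0.2709
−0.267·log₂(0.267) = 0.5087
−0.309·log₂(0.309) = 0.5235
−0.073·log₂(0.073) = 0.2756
−0.280·log₂(0.280) = 0.5142
Sum ≈ 2.0930 → 2.0930 bits.

2.0930 bits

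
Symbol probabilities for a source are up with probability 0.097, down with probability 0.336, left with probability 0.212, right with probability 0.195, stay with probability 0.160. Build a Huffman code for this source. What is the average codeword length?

Repeatedly combine the two least-probable nodes; the expected code length is the sum of the merged weights.
merge 97/1000 + 4/25 → 257/1000
merge 39/200 + 53/250 → 407/1000
merge 257/1000 + 42/125 → 593/1000
merge 407/1000 + 593/1000 → 1
L = 257/1000 + 407/1000 + 593/1000 + 1 = 2257/1000 = 2.257 bits/symbol.

2.257 bits/symbol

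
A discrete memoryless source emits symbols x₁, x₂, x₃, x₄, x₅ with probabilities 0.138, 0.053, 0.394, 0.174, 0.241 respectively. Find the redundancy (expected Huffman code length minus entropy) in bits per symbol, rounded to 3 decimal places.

Entropy H = −Σ p log₂ p ≈ 2.0821 bits.
Huffman merges: 53/1000+69/500→191/1000; 87/500+191/1000→73/200; 241/1000+73/200→303/500; 197/500+303/500→1. L = 1081/500 ≈ 2.1620.
L − H = 2.1620 − 2.0821 = 0.080 bits.

0.080 bits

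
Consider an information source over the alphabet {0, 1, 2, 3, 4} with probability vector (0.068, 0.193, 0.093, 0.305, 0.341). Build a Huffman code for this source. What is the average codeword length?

2.161 bits/symbol

Repeatedly combine the two least-probable nodes; the expected code length is the sum of the merged weights.
merge 17/250 + 93/1000 → 161/1000
merge 161/1000 + 193/1000 → 177/500
merge 61/200 + 341/1000 → 323/500
merge 177/500 + 323/500 → 1
L = 161/1000 + 177/500 + 323/500 + 1 = 2161/1000 = 2.161 bits/symbol.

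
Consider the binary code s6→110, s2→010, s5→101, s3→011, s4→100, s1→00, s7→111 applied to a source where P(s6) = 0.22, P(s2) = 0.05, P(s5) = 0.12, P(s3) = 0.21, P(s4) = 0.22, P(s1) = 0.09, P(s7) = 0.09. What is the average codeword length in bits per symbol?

L̄ = Σ pᵢ·ℓᵢ = 0.22·3 + 0.05·3 + 0.12·3 + 0.21·3 + 0.22·3 + 0.09·2 + 0.09·3 = 2.91 bits/symbol.

2.91 bits/symbol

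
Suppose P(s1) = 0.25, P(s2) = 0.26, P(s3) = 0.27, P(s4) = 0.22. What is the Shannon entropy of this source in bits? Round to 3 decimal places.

1.996 bits

H = −Σ pᵢ log₂ pᵢ.
−0.25·log₂(0.25) = 0.5000
−0.26·log₂(0.26) = 0.5053
−0.27·log₂(0.27) = 0.5100
−0.22·log₂(0.22) = 0.4806
Sum ≈ 1.9959 → 1.996 bits.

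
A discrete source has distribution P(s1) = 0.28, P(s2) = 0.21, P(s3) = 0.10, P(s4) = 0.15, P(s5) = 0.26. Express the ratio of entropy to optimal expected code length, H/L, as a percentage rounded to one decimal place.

Entropy H = −Σ p log₂ p ≈ 2.2351 bits.
Huffman merges: 1/10+3/20→1/4; 21/100+1/4→23/50; 13/50+7/25→27/50; 23/50+27/50→1. L = 9/4 ≈ 2.2500.
Efficiency = H/L = 2.2351/2.2500 = 99.3%.

99.3%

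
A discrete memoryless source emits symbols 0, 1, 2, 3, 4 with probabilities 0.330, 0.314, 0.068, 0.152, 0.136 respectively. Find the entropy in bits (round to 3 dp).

2.121 bits

H = −Σ pᵢ log₂ pᵢ.
−0.330·log₂(0.330) = 0.5278
−0.314·log₂(0.314) = 0.5247
−0.068·log₂(0.068) = 0.2637
−0.152·log₂(0.152) = 0.4131
−0.136·log₂(0.136) = 0.3915
Sum ≈ 2.1209 → 2.121 bits.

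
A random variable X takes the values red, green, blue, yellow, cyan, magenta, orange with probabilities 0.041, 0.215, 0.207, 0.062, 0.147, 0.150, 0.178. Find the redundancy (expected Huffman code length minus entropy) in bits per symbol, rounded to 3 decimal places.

0.036 bits

Entropy H = −Σ p log₂ p ≈ 2.6452 bits.
Huffman merges: 41/1000+31/500→103/1000; 103/1000+147/1000→1/4; 3/20+89/500→41/125; 207/1000+43/200→211/500; 1/4+41/125→289/500; 211/500+289/500→1. L = 2681/1000 ≈ 2.6810.
L − H = 2.6810 − 2.6452 = 0.036 bits.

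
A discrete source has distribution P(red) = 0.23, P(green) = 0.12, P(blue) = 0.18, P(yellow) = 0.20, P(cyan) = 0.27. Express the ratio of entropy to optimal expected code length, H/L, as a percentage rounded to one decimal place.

98.9%

Entropy H = −Σ p log₂ p ≈ 2.2744 bits.
Huffman merges: 3/25+9/50→3/10; 1/5+23/100→43/100; 27/100+3/10→57/100; 43/100+57/100→1. L = 23/10 ≈ 2.3000.
Efficiency = H/L = 2.2744/2.3000 = 98.9%.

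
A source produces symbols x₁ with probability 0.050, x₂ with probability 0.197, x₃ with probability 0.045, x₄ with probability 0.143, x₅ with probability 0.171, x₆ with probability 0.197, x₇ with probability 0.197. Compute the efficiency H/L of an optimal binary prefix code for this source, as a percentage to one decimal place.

97.7%

Entropy H = −Σ p log₂ p ≈ 2.6395 bits.
Huffman merges: 9/200+1/20→19/200; 19/200+143/1000→119/500; 171/1000+197/1000→46/125; 197/1000+197/1000→197/500; 119/500+46/125→303/500; 197/500+303/500→1. L = 2701/1000 ≈ 2.7010.
Efficiency = H/L = 2.6395/2.7010 = 97.7%.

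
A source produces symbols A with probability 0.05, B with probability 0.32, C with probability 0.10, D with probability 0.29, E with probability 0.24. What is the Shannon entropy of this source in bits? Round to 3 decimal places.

2.086 bits

H = −Σ pᵢ log₂ pᵢ.
−0.05·log₂(0.05) = 0.2161
−0.32·log₂(0.32) = 0.5260
−0.10·log₂(0.10) = 0.3322
−0.29·log₂(0.29) = 0.5179
−0.24·log₂(0.24) = 0.4941
Sum ≈ 2.0864 → 2.086 bits.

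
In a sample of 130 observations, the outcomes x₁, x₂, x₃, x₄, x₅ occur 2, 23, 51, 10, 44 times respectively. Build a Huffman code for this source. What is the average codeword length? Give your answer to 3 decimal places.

1.969 bits/symbol

Probabilities are the counts divided by 130.
Repeatedly combine the two least-probable nodes; the expected code length is the sum of the merged weights.
merge 1/65 + 1/13 → 6/65
merge 6/65 + 23/130 → 7/26
merge 7/26 + 22/65 → 79/130
merge 51/130 + 79/130 → 1
L = 6/65 + 7/26 + 79/130 + 1 = 128/65 ≈ 1.969 bits/symbol.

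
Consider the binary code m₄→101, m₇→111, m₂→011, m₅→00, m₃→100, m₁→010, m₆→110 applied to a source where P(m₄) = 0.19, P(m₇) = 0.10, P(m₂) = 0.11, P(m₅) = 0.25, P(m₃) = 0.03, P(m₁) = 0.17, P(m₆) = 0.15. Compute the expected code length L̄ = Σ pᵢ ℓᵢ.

L̄ = Σ pᵢ·ℓᵢ = 0.19·3 + 0.10·3 + 0.11·3 + 0.25·2 + 0.03·3 + 0.17·3 + 0.15·3 = 2.75 bits/symbol.

2.75 bits/symbol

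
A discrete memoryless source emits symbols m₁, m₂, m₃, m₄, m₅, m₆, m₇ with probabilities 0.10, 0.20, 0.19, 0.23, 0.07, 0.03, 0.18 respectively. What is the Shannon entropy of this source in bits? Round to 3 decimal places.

H = −Σ pᵢ log₂ pᵢ.
−0.10·log₂(0.10) = 0.3322
−0.20·log₂(0.20) = 0.4644
−0.19·log₂(0.19) = 0.4552
−0.23·log₂(0.23) = 0.4877
−0.07·log₂(0.07) = 0.2686
−0.03·log₂(0.03) = 0.1518
−0.18·log₂(0.18) = 0.4453
Sum ≈ 2.6051 → 2.605 bits.

2.605 bits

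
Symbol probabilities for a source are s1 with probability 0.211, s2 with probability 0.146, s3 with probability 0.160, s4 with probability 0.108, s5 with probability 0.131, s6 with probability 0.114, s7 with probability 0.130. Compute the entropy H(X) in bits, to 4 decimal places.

H = −Σ pᵢ log₂ pᵢ.
−0.211·log₂(0.211) = 0.4736
−0.146·log₂(0.146) = 0.4053
−0.160·log₂(0.160) = 0.4230
−0.108·log₂(0.108) = 0.3468
−0.131·log₂(0.131) = 0.3841
−0.114·log₂(0.114) = 0.3571
−0.130·log₂(0.130) = 0.3826
Sum ≈ 2.7726 → 2.7726 bits.

2.7726 bits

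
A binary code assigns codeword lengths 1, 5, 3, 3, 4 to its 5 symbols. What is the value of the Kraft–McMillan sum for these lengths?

With common denominator 2^5 = 32: Σ 2^(−ℓᵢ) = 16/32 + 1/32 + 4/32 + 4/32 + 2/32 = 27/32 = 0.84375.

0.84375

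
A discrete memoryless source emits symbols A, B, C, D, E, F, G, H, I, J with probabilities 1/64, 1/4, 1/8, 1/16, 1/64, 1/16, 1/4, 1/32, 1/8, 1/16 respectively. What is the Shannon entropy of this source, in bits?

2.84375 bits

Each probability is a power of 1/2, so log₂(1/p) is an integer.
H = Σ p·log₂(1/p) = 1/64·6 + 1/4·2 + 1/8·3 + 1/16·4 + 1/64·6 + 1/16·4 + 1/4·2 + 1/32·5 + 1/8·3 + 1/16·4 = 2.84375 bits.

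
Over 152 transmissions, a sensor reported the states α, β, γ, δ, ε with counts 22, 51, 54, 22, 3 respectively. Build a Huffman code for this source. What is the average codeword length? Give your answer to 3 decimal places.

2.118 bits/symbol

Probabilities are the counts divided by 152.
Repeatedly combine the two least-probable nodes; the expected code length is the sum of the merged weights.
merge 3/152 + 11/76 → 25/152
merge 11/76 + 25/152 → 47/152
merge 47/152 + 51/152 → 49/76
merge 27/76 + 49/76 → 1
L = 25/152 + 47/152 + 49/76 + 1 = 161/76 ≈ 2.118 bits/symbol.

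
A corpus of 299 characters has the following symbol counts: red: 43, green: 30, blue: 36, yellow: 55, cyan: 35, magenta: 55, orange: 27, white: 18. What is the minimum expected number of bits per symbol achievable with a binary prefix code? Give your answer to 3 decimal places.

Probabilities are the counts divided by 299.
Repeatedly combine the two least-probable nodes; the expected code length is the sum of the merged weights.
merge 18/299 + 27/299 → 45/299
merge 30/299 + 35/299 → 5/23
merge 36/299 + 43/299 → 79/299
merge 45/299 + 55/299 → 100/299
merge 55/299 + 5/23 → 120/299
merge 79/299 + 100/299 → 179/299
merge 120/299 + 179/299 → 1
L = 45/299 + 5/23 + 79/299 + 100/299 + 120/299 + 179/299 + 1 = 887/299 ≈ 2.967 bits/symbol.

2.967 bits/symbol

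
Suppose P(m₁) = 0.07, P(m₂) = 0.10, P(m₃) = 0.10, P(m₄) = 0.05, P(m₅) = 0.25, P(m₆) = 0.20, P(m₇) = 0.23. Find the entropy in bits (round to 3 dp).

H = −Σ pᵢ log₂ pᵢ.
−0.07·log₂(0.07) = 0.2686
−0.10·log₂(0.10) = 0.3322
−0.10·log₂(0.10) = 0.3322
−0.05·log₂(0.05) = 0.2161
−0.25·log₂(0.25) = 0.5000
−0.20·log₂(0.20) = 0.4644
−0.23·log₂(0.23) = 0.4877
Sum ≈ 2.6011 → 2.601 bits.

2.601 bits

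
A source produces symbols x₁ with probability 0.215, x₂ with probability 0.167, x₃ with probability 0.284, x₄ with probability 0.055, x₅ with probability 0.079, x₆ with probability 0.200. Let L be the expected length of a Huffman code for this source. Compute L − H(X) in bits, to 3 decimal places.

Entropy H = −Σ p log₂ p ≈ 2.4076 bits.
Huffman merges: 11/200+79/1000→67/500; 67/500+167/1000→301/1000; 1/5+43/200→83/200; 71/250+301/1000→117/200; 83/200+117/200→1. L = 487/200 ≈ 2.4350.
L − H = 2.4350 − 2.4076 = 0.027 bits.

0.027 bits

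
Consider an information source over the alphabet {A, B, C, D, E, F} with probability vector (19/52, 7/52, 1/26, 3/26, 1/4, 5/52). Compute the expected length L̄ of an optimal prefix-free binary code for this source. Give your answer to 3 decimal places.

Repeatedly combine the two least-probable nodes; the expected code length is the sum of the merged weights.
merge 1/26 + 5/52 → 7/52
merge 3/26 + 7/52 → 1/4
merge 7/52 + 1/4 → 5/13
merge 1/4 + 19/52 → 8/13
merge 5/13 + 8/13 → 1
L = 7/52 + 1/4 + 5/13 + 8/13 + 1 = 31/13 ≈ 2.385 bits/symbol.

2.385 bits/symbol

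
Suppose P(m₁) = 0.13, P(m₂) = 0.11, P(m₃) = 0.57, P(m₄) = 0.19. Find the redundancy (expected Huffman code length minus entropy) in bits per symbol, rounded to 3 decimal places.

Entropy H = −Σ p log₂ p ≈ 1.6504 bits.
Huffman merges: 11/100+13/100→6/25; 19/100+6/25→43/100; 43/100+57/100→1. L = 167/100 ≈ 1.6700.
L − H = 1.6700 − 1.6504 = 0.020 bits.

0.020 bits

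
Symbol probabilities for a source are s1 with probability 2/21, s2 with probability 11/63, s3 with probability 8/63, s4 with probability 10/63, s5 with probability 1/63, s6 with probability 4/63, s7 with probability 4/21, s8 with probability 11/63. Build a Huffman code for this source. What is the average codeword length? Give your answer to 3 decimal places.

2.889 bits/symbol

Repeatedly combine the two least-probable nodes; the expected code length is the sum of the merged weights.
merge 1/63 + 4/63 → 5/63
merge 5/63 + 2/21 → 11/63
merge 8/63 + 10/63 → 2/7
merge 11/63 + 11/63 → 22/63
merge 11/63 + 4/21 → 23/63
merge 2/7 + 22/63 → 40/63
merge 23/63 + 40/63 → 1
L = 5/63 + 11/63 + 2/7 + 22/63 + 23/63 + 40/63 + 1 = 26/9 ≈ 2.889 bits/symbol.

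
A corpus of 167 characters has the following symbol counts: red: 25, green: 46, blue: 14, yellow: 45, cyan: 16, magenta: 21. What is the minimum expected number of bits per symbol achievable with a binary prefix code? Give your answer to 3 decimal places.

2.455 bits/symbol

Probabilities are the counts divided by 167.
Repeatedly combine the two least-probable nodes; the expected code length is the sum of the merged weights.
merge 14/167 + 16/167 → 30/167
merge 21/167 + 25/167 → 46/167
merge 30/167 + 45/167 → 75/167
merge 46/167 + 46/167 → 92/167
merge 75/167 + 92/167 → 1
L = 30/167 + 46/167 + 75/167 + 92/167 + 1 = 410/167 ≈ 2.455 bits/symbol.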